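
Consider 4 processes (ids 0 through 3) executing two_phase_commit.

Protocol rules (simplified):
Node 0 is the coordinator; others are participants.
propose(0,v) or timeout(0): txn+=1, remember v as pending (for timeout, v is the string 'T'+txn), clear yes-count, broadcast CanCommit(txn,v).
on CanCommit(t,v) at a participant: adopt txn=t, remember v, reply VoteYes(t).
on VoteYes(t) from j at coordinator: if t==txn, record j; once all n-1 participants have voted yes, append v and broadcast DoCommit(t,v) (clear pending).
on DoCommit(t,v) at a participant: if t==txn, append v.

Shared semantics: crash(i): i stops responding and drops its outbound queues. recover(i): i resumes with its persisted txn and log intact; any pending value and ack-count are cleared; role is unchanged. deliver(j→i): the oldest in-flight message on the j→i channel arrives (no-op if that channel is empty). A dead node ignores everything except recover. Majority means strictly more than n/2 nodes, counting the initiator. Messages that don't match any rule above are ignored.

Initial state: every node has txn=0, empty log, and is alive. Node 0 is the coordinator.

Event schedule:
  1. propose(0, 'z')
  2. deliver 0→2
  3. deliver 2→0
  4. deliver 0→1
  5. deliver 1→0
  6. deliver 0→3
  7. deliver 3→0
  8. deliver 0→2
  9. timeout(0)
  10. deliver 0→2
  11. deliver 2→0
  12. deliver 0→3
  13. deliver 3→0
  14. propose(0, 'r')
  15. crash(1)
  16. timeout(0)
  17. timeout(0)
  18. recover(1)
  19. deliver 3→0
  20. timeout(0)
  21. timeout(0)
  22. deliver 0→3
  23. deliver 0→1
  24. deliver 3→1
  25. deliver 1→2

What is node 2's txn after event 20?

2

[1] propose(0,'z') → N0(coor t1 [-])
[2] deliver 0→2 → N2(part t1 [-])
[3] deliver 2→0 → ∅
[4] deliver 0→1 → N1(part t1 [-])
[5] deliver 1→0 → ∅
[6] deliver 0→3 → N3(part t1 [-])
[7] deliver 3→0 → N0(coor t1 [z])
[8] deliver 0→2 → N2(part t1 [z])
[9] timeout(0) → N0(coor t2 [z])
[10] deliver 0→2 → N2(part t2 [z])
[11] deliver 2→0 → ∅
[12] deliver 0→3 → N3(part t1 [z])
[13] deliver 3→0 → ∅
[14] propose(0,'r') → N0(coor t3 [z])
[15] crash(1) → N1(✗part t1 [-])
[16] timeout(0) → N0(coor t4 [z])
[17] timeout(0) → N0(coor t5 [z])
[18] recover(1) → N1(part t1 [-])
[19] deliver 3→0 → ∅
[20] timeout(0) → N0(coor t6 [z])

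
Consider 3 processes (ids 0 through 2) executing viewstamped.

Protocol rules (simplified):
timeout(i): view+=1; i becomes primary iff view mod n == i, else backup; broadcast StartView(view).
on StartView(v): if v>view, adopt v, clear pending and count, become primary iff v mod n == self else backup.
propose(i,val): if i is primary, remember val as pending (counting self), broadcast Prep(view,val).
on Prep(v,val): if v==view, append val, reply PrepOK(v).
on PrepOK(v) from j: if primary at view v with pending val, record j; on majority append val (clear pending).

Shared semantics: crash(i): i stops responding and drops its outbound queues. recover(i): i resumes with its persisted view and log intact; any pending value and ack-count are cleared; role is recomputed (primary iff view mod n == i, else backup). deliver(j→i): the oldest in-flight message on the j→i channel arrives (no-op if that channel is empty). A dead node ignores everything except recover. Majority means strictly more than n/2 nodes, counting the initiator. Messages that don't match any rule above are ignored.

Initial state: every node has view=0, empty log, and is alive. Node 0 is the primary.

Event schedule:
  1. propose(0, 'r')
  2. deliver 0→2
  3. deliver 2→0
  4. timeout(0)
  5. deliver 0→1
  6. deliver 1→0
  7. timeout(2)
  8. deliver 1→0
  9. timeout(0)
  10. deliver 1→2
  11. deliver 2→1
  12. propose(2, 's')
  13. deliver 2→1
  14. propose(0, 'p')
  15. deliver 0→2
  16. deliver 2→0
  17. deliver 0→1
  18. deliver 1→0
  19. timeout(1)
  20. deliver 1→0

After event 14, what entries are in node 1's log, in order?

after 1 — propose(0,'r'): ·
after 2 — deliver 0→2: n2:back/v0/[r]
after 3 — deliver 2→0: n0:prim/v0/[r]
after 4 — timeout(0): n0:back/v1/[r]
after 5 — deliver 0→1: n1:back/v0/[r]
after 6 — deliver 1→0: ·
after 7 — timeout(2): n2:back/v1/[r]
after 8 — deliver 1→0: ·
after 9 — timeout(0): n0:back/v2/[r]
after 10 — deliver 1→2: ·
after 11 — deliver 2→1: n1:prim/v1/[r]
after 12 — propose(2,'s'): ·
after 13 — deliver 2→1: ·
after 14 — propose(0,'p'): ·

r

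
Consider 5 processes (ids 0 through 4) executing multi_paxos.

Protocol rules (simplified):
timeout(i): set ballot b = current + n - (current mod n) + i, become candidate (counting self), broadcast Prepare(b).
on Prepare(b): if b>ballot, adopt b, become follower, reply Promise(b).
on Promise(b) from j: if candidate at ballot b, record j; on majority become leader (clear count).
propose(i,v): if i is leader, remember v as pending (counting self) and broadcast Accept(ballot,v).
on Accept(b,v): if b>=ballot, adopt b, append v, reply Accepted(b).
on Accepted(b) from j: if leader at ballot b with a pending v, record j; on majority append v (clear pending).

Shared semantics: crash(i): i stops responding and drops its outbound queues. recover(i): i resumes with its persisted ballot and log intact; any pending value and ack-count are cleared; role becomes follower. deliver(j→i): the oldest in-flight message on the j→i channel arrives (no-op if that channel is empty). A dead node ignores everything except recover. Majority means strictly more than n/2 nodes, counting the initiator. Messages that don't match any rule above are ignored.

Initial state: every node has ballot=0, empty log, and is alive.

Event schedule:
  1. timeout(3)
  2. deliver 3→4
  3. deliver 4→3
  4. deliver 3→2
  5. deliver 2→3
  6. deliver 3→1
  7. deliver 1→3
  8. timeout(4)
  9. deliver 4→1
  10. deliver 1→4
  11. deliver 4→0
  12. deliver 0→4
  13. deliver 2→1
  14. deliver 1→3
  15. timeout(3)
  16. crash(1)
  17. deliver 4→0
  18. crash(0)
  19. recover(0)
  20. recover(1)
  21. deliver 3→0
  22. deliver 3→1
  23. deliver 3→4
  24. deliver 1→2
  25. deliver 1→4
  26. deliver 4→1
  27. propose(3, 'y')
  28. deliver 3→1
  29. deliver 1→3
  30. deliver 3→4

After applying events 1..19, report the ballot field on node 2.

8

1. timeout(3):  <3:cand b8 ->
2. deliver 3→4:  <4:foll b8 ->
3. deliver 4→3:  nop
4. deliver 3→2:  <2:foll b8 ->
5. deliver 2→3:  <3:lead b8 ->
6. deliver 3→1:  <1:foll b8 ->
7. deliver 1→3:  nop
8. timeout(4):  <4:cand b14 ->
9. deliver 4→1:  <1:foll b14 ->
10. deliver 1→4:  nop
11. deliver 4→0:  <0:foll b14 ->
12. deliver 0→4:  <4:lead b14 ->
13. deliver 2→1:  nop
14. deliver 1→3:  nop
15. timeout(3):  <3:cand b13 ->
16. crash(1):  <1:✗foll b14 ->
17. deliver 4→0:  nop
18. crash(0):  <0:✗foll b14 ->
19. recover(0):  <0:foll b14 ->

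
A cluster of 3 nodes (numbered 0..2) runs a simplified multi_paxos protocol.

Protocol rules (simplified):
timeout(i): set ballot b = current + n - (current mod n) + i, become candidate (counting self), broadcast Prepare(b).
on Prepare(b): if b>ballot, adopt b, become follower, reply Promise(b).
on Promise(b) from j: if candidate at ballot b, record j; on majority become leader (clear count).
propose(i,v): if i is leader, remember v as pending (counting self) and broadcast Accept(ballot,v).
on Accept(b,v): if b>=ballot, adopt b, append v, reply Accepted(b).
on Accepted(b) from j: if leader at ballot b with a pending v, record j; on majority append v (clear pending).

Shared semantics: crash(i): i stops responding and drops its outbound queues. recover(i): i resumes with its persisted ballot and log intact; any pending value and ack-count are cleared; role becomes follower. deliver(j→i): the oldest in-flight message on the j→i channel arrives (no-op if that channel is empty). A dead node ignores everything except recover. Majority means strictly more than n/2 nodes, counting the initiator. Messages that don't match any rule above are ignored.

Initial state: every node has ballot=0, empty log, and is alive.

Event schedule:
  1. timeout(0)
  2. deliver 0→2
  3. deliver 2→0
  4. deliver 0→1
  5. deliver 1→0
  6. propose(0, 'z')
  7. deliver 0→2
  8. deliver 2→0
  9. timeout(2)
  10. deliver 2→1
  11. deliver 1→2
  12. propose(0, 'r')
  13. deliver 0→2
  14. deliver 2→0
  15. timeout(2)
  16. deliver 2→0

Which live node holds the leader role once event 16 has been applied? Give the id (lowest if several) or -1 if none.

after 1 — timeout(0): n0:cand/b3/[-]
after 2 — deliver 0→2: n2:foll/b3/[-]
after 3 — deliver 2→0: n0:lead/b3/[-]
after 4 — deliver 0→1: n1:foll/b3/[-]
after 5 — deliver 1→0: ·
after 6 — propose(0,'z'): ·
after 7 — deliver 0→2: n2:foll/b3/[z]
after 8 — deliver 2→0: n0:lead/b3/[z]
after 9 — timeout(2): n2:cand/b8/[z]
after 10 — deliver 2→1: n1:foll/b8/[-]
after 11 — deliver 1→2: n2:lead/b8/[z]
after 12 — propose(0,'r'): ·
after 13 — deliver 0→2: ·
after 14 — deliver 2→0: n0:foll/b8/[z]
after 15 — timeout(2): n2:cand/b11/[z]
after 16 — deliver 2→0: n0:foll/b11/[z]

-1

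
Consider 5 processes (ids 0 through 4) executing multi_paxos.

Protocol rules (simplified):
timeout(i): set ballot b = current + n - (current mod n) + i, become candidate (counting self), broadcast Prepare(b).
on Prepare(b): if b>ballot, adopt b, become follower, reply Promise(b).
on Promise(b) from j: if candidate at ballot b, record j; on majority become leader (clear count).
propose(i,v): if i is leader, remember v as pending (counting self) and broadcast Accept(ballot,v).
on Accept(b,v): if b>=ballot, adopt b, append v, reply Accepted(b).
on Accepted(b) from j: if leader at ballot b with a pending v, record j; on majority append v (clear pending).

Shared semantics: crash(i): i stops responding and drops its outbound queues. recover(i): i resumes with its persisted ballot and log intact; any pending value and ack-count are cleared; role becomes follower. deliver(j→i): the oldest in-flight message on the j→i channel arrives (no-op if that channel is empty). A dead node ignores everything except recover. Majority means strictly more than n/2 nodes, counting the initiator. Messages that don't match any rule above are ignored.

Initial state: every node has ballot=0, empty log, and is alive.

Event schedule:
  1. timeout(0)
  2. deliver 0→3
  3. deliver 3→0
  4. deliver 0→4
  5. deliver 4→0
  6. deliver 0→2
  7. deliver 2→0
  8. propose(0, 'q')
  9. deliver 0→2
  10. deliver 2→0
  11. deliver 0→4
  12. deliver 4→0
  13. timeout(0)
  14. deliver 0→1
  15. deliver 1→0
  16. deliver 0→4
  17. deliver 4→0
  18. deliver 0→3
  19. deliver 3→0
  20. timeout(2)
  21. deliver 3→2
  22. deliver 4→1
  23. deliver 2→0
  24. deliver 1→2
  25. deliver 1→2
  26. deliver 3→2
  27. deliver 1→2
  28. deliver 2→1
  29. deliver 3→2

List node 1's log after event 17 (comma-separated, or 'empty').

empty

e1 timeout(0): 0[cand,b=5,-]
e2 deliver 0→3: 3[foll,b=5,-]
e3 deliver 3→0: ·
e4 deliver 0→4: 4[foll,b=5,-]
e5 deliver 4→0: 0[lead,b=5,-]
e6 deliver 0→2: 2[foll,b=5,-]
e7 deliver 2→0: ·
e8 propose(0,'q'): ·
e9 deliver 0→2: 2[foll,b=5,q]
e10 deliver 2→0: ·
e11 deliver 0→4: 4[foll,b=5,q]
e12 deliver 4→0: 0[lead,b=5,q]
e13 timeout(0): 0[cand,b=10,q]
e14 deliver 0→1: 1[foll,b=5,-]
e15 deliver 1→0: ·
e16 deliver 0→4: 4[foll,b=10,q]
e17 deliver 4→0: ·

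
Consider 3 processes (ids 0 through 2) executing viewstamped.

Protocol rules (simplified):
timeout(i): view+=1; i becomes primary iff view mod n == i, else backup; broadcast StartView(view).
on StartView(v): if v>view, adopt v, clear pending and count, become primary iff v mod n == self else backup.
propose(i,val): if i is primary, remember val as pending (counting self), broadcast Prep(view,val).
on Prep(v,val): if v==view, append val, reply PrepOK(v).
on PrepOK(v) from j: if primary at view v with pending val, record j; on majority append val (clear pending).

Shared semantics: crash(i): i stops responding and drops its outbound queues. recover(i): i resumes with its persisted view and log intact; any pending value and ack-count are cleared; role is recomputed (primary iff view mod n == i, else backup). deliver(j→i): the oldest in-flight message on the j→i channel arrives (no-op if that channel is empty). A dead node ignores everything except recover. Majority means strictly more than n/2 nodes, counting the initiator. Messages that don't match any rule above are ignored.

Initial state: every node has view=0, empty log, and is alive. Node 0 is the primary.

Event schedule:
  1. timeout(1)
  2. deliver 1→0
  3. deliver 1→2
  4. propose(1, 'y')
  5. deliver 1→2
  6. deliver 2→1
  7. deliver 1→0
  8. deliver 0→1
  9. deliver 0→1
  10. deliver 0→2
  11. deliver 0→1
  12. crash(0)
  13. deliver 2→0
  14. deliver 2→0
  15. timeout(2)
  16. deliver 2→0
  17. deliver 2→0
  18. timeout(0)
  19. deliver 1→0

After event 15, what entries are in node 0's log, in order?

[1] timeout(1) → N1(prim v1 [-])
[2] deliver 1→0 → N0(back v1 [-])
[3] deliver 1→2 → N2(back v1 [-])
[4] propose(1,'y') → ∅
[5] deliver 1→2 → N2(back v1 [y])
[6] deliver 2→1 → N1(prim v1 [y])
[7] deliver 1→0 → N0(back v1 [y])
[8] deliver 0→1 → ∅
[9] deliver 0→1 → ∅
[10] deliver 0→2 → ∅
[11] deliver 0→1 → ∅
[12] crash(0) → N0(✗back v1 [y])
[13] deliver 2→0 → ∅
[14] deliver 2→0 → ∅
[15] timeout(2) → N2(prim v2 [y])

y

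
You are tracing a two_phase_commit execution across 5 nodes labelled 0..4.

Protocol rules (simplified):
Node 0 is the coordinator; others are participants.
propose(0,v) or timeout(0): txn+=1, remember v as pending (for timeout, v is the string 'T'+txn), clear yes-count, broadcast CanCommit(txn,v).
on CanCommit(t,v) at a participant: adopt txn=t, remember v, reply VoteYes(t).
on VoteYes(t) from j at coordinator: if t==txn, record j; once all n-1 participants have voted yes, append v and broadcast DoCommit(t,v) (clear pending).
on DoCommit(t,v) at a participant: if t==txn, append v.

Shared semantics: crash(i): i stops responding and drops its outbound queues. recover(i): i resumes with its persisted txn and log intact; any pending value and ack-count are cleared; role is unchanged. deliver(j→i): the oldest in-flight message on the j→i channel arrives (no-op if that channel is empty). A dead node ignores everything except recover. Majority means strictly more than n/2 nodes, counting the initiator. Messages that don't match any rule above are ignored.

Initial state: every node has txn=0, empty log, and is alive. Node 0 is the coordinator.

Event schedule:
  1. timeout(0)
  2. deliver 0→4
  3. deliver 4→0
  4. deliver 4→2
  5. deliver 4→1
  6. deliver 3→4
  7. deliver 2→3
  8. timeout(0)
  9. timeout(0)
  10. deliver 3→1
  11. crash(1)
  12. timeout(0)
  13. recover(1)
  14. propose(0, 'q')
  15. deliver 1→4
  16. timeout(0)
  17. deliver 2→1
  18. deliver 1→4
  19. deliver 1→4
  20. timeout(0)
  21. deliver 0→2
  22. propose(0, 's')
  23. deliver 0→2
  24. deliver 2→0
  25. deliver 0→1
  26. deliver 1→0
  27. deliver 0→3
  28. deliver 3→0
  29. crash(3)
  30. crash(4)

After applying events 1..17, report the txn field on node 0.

6

e1 timeout(0): 0[coor,t=1,-]
e2 deliver 0→4: 4[part,t=1,-]
e3 deliver 4→0: ·
e4 deliver 4→2: ·
e5 deliver 4→1: ·
e6 deliver 3→4: ·
e7 deliver 2→3: ·
e8 timeout(0): 0[coor,t=2,-]
e9 timeout(0): 0[coor,t=3,-]
e10 deliver 3→1: ·
e11 crash(1): 1[✗part,t=0,-]
e12 timeout(0): 0[coor,t=4,-]
e13 recover(1): 1[part,t=0,-]
e14 propose(0,'q'): 0[coor,t=5,-]
e15 deliver 1→4: ·
e16 timeout(0): 0[coor,t=6,-]
e17 deliver 2→1: ·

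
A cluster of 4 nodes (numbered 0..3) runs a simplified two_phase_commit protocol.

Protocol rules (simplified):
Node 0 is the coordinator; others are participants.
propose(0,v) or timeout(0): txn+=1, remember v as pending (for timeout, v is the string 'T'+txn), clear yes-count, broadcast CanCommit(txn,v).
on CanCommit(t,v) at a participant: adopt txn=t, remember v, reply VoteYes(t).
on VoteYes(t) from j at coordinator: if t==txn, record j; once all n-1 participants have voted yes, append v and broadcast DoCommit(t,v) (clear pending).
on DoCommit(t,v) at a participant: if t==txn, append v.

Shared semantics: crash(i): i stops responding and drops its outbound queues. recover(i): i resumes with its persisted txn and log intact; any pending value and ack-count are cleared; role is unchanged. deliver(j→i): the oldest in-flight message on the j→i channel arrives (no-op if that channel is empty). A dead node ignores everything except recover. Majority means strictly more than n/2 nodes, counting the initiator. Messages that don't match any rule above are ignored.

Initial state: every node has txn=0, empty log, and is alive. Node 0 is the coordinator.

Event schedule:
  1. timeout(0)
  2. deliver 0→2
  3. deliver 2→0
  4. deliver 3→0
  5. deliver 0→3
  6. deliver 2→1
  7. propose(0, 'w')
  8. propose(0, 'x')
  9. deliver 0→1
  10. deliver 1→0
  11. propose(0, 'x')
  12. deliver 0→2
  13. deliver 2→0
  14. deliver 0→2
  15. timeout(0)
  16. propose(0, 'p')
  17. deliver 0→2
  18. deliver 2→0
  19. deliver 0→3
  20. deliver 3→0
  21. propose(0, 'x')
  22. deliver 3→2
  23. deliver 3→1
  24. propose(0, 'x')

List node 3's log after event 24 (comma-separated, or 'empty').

empty

[1] timeout(0) → N0(coor t1 [-])
[2] deliver 0→2 → N2(part t1 [-])
[3] deliver 2→0 → ∅
[4] deliver 3→0 → ∅
[5] deliver 0→3 → N3(part t1 [-])
[6] deliver 2→1 → ∅
[7] propose(0,'w') → N0(coor t2 [-])
[8] propose(0,'x') → N0(coor t3 [-])
[9] deliver 0→1 → N1(part t1 [-])
[10] deliver 1→0 → ∅
[11] propose(0,'x') → N0(coor t4 [-])
[12] deliver 0→2 → N2(part t2 [-])
[13] deliver 2→0 → ∅
[14] deliver 0→2 → N2(part t3 [-])
[15] timeout(0) → N0(coor t5 [-])
[16] propose(0,'p') → N0(coor t6 [-])
[17] deliver 0→2 → N2(part t4 [-])
[18] deliver 2→0 → ∅
[19] deliver 0→3 → N3(part t2 [-])
[20] deliver 3→0 → ∅
[21] propose(0,'x') → N0(coor t7 [-])
[22] deliver 3→2 → ∅
[23] deliver 3→1 → ∅
[24] propose(0,'x') → N0(coor t8 [-])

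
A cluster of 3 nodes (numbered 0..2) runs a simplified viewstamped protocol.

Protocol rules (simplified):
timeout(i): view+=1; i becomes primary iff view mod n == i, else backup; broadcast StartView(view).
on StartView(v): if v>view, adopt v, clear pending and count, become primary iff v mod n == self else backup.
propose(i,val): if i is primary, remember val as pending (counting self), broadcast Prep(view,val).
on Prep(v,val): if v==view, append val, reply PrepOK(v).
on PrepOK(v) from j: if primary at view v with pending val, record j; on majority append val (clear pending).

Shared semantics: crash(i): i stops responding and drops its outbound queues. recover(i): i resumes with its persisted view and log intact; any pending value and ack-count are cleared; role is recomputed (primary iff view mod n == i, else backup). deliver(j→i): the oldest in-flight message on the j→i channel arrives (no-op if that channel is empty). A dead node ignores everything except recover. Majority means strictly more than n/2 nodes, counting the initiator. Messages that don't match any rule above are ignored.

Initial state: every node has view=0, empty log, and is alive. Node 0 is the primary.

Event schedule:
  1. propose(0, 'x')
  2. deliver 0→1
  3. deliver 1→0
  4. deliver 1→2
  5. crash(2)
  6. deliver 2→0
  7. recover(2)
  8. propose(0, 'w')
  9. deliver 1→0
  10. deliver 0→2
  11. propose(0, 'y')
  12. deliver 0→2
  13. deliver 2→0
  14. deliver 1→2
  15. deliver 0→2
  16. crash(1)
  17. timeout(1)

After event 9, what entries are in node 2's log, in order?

e1 propose(0,'x'): ·
e2 deliver 0→1: 1[back,v=0,x]
e3 deliver 1→0: 0[prim,v=0,x]
e4 deliver 1→2: ·
e5 crash(2): 2[✗back,v=0,-]
e6 deliver 2→0: ·
e7 recover(2): 2[back,v=0,-]
e8 propose(0,'w'): ·
e9 deliver 1→0: ·

empty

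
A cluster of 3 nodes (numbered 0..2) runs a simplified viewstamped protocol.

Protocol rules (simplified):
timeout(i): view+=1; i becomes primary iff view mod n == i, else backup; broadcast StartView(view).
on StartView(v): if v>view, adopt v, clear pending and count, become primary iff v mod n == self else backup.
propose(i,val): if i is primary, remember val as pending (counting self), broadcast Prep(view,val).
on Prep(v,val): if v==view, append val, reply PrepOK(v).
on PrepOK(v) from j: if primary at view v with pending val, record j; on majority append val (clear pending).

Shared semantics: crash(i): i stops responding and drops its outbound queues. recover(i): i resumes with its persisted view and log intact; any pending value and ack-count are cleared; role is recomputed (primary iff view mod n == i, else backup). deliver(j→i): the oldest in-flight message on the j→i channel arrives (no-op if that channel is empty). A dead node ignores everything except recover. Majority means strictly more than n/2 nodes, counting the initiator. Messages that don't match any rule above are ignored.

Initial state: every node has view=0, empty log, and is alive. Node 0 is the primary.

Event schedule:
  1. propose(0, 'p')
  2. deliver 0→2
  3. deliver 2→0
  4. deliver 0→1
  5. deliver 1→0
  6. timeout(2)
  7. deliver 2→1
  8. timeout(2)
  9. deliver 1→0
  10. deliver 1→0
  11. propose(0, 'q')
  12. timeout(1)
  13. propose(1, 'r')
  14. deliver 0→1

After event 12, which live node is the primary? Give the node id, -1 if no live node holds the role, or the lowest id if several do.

1. propose(0,'p'):  nop
2. deliver 0→2:  <2:back v0 p>
3. deliver 2→0:  <0:prim v0 p>
4. deliver 0→1:  <1:back v0 p>
5. deliver 1→0:  nop
6. timeout(2):  <2:back v1 p>
7. deliver 2→1:  <1:prim v1 p>
8. timeout(2):  <2:prim v2 p>
9. deliver 1→0:  nop
10. deliver 1→0:  nop
11. propose(0,'q'):  nop
12. timeout(1):  <1:back v2 p>

0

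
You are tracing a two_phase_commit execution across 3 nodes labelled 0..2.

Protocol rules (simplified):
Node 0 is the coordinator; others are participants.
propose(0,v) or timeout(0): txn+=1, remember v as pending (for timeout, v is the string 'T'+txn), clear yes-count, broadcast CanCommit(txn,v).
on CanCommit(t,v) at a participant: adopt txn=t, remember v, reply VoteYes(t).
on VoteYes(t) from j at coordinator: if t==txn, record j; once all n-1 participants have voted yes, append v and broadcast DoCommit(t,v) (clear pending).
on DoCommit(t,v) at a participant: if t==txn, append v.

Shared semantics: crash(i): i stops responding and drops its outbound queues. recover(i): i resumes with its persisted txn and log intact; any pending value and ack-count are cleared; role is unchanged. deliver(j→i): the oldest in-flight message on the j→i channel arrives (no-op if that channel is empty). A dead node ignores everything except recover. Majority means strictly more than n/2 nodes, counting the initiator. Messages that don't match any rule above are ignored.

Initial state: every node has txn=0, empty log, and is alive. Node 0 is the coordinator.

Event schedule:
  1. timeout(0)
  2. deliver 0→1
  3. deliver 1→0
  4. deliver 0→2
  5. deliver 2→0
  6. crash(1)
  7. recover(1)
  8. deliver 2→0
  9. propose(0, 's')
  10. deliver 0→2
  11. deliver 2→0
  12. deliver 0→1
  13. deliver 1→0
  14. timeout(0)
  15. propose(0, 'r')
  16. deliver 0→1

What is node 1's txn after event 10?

step 1 timeout(0): 0={coor,t=1,log=-}
step 2 deliver 0→1: 1={part,t=1,log=-}
step 3 deliver 1→0: —
step 4 deliver 0→2: 2={part,t=1,log=-}
step 5 deliver 2→0: 0={coor,t=1,log=T1}
step 6 crash(1): 1={✗part,t=1,log=-}
step 7 recover(1): 1={part,t=1,log=-}
step 8 deliver 2→0: —
step 9 propose(0,'s'): 0={coor,t=2,log=T1}
step 10 deliver 0→2: 2={part,t=1,log=T1}

1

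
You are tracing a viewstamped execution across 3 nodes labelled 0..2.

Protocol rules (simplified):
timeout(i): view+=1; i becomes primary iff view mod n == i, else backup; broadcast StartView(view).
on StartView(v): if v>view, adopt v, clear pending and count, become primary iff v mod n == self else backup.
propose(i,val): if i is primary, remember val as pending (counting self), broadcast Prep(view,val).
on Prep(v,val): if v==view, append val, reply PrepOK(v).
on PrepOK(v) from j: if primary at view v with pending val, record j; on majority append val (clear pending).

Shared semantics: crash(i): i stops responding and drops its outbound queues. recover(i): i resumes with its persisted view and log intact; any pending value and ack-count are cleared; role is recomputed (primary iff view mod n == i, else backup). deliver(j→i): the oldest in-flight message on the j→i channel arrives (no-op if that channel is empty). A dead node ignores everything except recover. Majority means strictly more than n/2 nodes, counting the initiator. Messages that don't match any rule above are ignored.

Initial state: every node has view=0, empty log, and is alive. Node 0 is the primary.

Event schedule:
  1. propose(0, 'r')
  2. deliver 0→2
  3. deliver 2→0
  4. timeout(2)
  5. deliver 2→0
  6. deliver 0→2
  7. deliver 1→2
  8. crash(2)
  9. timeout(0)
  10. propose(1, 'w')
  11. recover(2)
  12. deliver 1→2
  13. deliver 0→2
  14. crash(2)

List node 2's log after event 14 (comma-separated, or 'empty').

r

[1] propose(0,'r') → ∅
[2] deliver 0→2 → N2(back v0 [r])
[3] deliver 2→0 → N0(prim v0 [r])
[4] timeout(2) → N2(back v1 [r])
[5] deliver 2→0 → N0(back v1 [r])
[6] deliver 0→2 → ∅
[7] deliver 1→2 → ∅
[8] crash(2) → N2(✗back v1 [r])
[9] timeout(0) → N0(back v2 [r])
[10] propose(1,'w') → ∅
[11] recover(2) → N2(back v1 [r])
[12] deliver 1→2 → ∅
[13] deliver 0→2 → N2(prim v2 [r])
[14] crash(2) → N2(✗prim v2 [r])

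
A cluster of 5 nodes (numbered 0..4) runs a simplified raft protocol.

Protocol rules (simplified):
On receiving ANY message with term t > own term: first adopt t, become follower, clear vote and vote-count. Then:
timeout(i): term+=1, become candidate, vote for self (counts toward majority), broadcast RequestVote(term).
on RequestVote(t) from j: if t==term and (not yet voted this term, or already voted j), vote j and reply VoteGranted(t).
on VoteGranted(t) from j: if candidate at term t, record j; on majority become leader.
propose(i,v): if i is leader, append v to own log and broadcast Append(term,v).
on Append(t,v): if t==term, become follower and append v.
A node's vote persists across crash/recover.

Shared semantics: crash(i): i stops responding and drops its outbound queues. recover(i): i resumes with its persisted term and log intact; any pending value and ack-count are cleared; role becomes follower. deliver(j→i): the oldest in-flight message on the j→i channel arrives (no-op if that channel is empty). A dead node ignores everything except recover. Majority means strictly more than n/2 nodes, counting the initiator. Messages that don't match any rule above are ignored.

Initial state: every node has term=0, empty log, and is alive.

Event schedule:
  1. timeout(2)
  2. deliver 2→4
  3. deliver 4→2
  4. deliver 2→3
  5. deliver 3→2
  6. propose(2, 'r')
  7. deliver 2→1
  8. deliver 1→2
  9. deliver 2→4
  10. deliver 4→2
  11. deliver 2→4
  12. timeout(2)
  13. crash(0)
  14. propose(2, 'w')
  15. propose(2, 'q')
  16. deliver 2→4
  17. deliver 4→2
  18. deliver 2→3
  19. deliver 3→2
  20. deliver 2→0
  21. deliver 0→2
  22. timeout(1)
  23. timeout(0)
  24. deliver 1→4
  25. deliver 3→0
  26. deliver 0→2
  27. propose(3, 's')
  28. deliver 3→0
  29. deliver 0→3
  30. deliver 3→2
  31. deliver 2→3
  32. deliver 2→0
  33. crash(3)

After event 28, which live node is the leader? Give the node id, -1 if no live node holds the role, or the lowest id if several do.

-1

e1 timeout(2): 2[cand,t=1,-]
e2 deliver 2→4: 4[foll,t=1,-]
e3 deliver 4→2: ·
e4 deliver 2→3: 3[foll,t=1,-]
e5 deliver 3→2: 2[lead,t=1,-]
e6 propose(2,'r'): 2[lead,t=1,r]
e7 deliver 2→1: 1[foll,t=1,-]
e8 deliver 1→2: ·
e9 deliver 2→4: 4[foll,t=1,r]
e10 deliver 4→2: ·
e11 deliver 2→4: ·
e12 timeout(2): 2[cand,t=2,r]
e13 crash(0): 0[✗foll,t=0,-]
e14 propose(2,'w'): ·
e15 propose(2,'q'): ·
e16 deliver 2→4: 4[foll,t=2,r]
e17 deliver 4→2: ·
e18 deliver 2→3: 3[foll,t=1,r]
e19 deliver 3→2: ·
e20 deliver 2→0: ·
e21 deliver 0→2: ·
e22 timeout(1): 1[cand,t=2,-]
e23 timeout(0): ·
e24 deliver 1→4: ·
e25 deliver 3→0: ·
e26 deliver 0→2: ·
e27 propose(3,'s'): ·
e28 deliver 3→0: ·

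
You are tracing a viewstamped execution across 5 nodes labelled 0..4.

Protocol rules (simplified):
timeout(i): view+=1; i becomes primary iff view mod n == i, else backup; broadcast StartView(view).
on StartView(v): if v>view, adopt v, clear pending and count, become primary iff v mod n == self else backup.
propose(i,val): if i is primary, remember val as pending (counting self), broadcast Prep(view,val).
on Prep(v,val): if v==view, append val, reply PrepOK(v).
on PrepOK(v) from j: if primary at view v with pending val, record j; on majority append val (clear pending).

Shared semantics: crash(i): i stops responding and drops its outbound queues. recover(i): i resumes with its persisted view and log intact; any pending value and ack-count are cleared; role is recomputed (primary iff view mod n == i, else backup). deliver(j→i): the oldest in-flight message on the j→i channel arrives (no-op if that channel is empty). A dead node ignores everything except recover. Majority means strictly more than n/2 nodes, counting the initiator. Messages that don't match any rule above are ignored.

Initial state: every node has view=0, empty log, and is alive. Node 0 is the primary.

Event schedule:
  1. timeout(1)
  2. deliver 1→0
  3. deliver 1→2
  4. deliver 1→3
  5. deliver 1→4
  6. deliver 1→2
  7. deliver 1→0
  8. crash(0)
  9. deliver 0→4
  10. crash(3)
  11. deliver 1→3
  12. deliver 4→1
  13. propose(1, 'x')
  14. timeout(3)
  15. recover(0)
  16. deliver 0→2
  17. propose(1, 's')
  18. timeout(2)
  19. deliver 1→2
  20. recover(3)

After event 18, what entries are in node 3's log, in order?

after 1 — timeout(1): n1:prim/v1/[-]
after 2 — deliver 1→0: n0:back/v1/[-]
after 3 — deliver 1→2: n2:back/v1/[-]
after 4 — deliver 1→3: n3:back/v1/[-]
after 5 — deliver 1→4: n4:back/v1/[-]
after 6 — deliver 1→2: ·
after 7 — deliver 1→0: ·
after 8 — crash(0): n0:✗back/v1/[-]
after 9 — deliver 0→4: ·
after 10 — crash(3): n3:✗back/v1/[-]
after 11 — deliver 1→3: ·
after 12 — deliver 4→1: ·
after 13 — propose(1,'x'): ·
after 14 — timeout(3): ·
after 15 — recover(0): n0:back/v1/[-]
after 16 — deliver 0→2: ·
after 17 — propose(1,'s'): ·
after 18 — timeout(2): n2:prim/v2/[-]

empty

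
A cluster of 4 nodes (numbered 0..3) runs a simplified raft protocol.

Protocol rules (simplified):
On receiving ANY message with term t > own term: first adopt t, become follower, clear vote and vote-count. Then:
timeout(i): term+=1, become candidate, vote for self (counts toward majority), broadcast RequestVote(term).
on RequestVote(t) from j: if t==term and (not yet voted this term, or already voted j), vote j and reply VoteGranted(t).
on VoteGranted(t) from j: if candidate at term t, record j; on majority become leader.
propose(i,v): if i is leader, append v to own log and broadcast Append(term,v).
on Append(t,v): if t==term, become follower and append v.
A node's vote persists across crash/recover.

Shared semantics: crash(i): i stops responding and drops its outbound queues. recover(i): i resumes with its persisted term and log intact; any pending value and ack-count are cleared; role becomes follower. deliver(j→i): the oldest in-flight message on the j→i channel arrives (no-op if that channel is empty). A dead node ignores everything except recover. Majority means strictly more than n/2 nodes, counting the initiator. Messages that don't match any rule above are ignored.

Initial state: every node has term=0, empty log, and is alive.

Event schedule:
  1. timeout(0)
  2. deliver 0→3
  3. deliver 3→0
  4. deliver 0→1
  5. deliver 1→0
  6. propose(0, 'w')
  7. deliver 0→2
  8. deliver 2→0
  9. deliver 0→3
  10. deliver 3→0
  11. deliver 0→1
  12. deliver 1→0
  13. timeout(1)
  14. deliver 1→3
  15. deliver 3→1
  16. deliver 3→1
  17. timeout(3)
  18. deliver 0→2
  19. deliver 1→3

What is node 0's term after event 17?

step 1 timeout(0): 0={cand,t=1,log=-}
step 2 deliver 0→3: 3={foll,t=1,log=-}
step 3 deliver 3→0: —
step 4 deliver 0→1: 1={foll,t=1,log=-}
step 5 deliver 1→0: 0={lead,t=1,log=-}
step 6 propose(0,'w'): 0={lead,t=1,log=w}
step 7 deliver 0→2: 2={foll,t=1,log=-}
step 8 deliver 2→0: —
step 9 deliver 0→3: 3={foll,t=1,log=w}
step 10 deliver 3→0: —
step 11 deliver 0→1: 1={foll,t=1,log=w}
step 12 deliver 1→0: —
step 13 timeout(1): 1={cand,t=2,log=w}
step 14 deliver 1→3: 3={foll,t=2,log=w}
step 15 deliver 3→1: —
step 16 deliver 3→1: —
step 17 timeout(3): 3={cand,t=3,log=w}

1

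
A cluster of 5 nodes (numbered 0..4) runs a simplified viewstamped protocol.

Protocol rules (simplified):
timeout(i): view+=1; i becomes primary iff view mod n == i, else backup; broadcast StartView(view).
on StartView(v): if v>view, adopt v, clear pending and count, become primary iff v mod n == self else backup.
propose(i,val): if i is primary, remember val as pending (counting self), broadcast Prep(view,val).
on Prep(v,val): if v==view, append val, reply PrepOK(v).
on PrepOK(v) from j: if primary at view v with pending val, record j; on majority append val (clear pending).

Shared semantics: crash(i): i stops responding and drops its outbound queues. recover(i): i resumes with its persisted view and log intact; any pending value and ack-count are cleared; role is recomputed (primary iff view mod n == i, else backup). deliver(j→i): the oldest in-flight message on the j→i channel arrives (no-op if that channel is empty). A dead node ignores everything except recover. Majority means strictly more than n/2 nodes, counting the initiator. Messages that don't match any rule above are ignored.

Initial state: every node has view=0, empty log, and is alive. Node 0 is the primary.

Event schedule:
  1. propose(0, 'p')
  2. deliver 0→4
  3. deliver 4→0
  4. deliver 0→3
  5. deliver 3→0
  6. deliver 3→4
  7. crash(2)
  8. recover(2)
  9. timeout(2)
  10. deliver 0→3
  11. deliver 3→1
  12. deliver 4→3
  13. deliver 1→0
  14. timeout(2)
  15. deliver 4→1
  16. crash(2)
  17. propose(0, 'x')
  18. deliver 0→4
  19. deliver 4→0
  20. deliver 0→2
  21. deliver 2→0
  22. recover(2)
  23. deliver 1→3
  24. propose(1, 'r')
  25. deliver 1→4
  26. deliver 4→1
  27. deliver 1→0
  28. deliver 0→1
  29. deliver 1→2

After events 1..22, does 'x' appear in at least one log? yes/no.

yes

e1 propose(0,'p'): ·
e2 deliver 0→4: 4[back,v=0,p]
e3 deliver 4→0: ·
e4 deliver 0→3: 3[back,v=0,p]
e5 deliver 3→0: 0[prim,v=0,p]
e6 deliver 3→4: ·
e7 crash(2): 2[✗back,v=0,-]
e8 recover(2): 2[back,v=0,-]
e9 timeout(2): 2[back,v=1,-]
e10 deliver 0→3: ·
e11 deliver 3→1: ·
e12 deliver 4→3: ·
e13 deliver 1→0: ·
e14 timeout(2): 2[prim,v=2,-]
e15 deliver 4→1: ·
e16 crash(2): 2[✗prim,v=2,-]
e17 propose(0,'x'): ·
e18 deliver 0→4: 4[back,v=0,p,x]
e19 deliver 4→0: ·
e20 deliver 0→2: ·
e21 deliver 2→0: ·
e22 recover(2): 2[prim,v=2,-]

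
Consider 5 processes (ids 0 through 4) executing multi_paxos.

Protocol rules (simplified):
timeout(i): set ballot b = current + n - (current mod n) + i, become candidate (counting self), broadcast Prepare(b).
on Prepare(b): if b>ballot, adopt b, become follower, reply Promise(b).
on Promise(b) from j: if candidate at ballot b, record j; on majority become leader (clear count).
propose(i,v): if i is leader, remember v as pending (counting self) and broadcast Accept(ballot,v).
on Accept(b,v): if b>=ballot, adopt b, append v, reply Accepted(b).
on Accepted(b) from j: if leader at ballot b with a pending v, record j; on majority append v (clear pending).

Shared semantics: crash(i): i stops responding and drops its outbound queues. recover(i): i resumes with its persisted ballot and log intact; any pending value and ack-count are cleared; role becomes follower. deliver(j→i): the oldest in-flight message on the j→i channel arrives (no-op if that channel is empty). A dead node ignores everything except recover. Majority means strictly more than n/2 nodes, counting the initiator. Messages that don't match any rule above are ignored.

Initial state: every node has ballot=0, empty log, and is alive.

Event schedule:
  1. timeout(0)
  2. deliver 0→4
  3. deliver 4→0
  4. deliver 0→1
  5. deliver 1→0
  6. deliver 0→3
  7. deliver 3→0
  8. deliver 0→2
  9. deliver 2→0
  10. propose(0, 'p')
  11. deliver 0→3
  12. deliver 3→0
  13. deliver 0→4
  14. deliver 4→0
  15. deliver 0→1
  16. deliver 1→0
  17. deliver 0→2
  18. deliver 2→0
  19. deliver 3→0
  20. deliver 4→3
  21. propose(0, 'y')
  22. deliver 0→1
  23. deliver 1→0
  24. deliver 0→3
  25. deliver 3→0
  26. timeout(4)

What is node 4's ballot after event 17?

5

after 1 — timeout(0): n0:cand/b5/[-]
after 2 — deliver 0→4: n4:foll/b5/[-]
after 3 — deliver 4→0: ·
after 4 — deliver 0→1: n1:foll/b5/[-]
after 5 — deliver 1→0: n0:lead/b5/[-]
after 6 — deliver 0→3: n3:foll/b5/[-]
after 7 — deliver 3→0: ·
after 8 — deliver 0→2: n2:foll/b5/[-]
after 9 — deliver 2→0: ·
after 10 — propose(0,'p'): ·
after 11 — deliver 0→3: n3:foll/b5/[p]
after 12 — deliver 3→0: ·
after 13 — deliver 0→4: n4:foll/b5/[p]
after 14 — deliver 4→0: n0:lead/b5/[p]
after 15 — deliver 0→1: n1:foll/b5/[p]
after 16 — deliver 1→0: ·
after 17 — deliver 0→2: n2:foll/b5/[p]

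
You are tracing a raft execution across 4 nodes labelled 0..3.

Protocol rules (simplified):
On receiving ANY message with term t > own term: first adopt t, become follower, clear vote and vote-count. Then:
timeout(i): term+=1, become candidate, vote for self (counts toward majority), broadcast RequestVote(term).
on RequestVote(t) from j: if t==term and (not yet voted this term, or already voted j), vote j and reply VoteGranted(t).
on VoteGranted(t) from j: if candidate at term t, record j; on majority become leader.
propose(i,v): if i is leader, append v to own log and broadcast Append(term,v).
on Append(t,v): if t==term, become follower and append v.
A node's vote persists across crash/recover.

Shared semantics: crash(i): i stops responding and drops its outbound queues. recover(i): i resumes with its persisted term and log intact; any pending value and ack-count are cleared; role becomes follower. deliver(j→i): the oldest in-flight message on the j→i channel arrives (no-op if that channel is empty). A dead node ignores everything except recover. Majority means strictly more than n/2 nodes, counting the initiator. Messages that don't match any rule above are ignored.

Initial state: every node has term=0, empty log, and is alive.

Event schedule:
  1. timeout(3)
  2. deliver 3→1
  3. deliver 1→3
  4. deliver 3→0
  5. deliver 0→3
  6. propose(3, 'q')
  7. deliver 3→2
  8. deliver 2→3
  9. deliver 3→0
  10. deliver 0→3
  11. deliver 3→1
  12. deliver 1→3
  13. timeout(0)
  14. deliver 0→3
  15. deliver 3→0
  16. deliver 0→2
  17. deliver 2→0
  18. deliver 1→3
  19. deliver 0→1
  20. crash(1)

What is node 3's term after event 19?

1. timeout(3):  <3:cand t1 ->
2. deliver 3→1:  <1:foll t1 ->
3. deliver 1→3:  nop
4. deliver 3→0:  <0:foll t1 ->
5. deliver 0→3:  <3:lead t1 ->
6. propose(3,'q'):  <3:lead t1 q>
7. deliver 3→2:  <2:foll t1 ->
8. deliver 2→3:  nop
9. deliver 3→0:  <0:foll t1 q>
10. deliver 0→3:  nop
11. deliver 3→1:  <1:foll t1 q>
12. deliver 1→3:  nop
13. timeout(0):  <0:cand t2 q>
14. deliver 0→3:  <3:foll t2 q>
15. deliver 3→0:  nop
16. deliver 0→2:  <2:foll t2 ->
17. deliver 2→0:  <0:lead t2 q>
18. deliver 1→3:  nop
19. deliver 0→1:  <1:foll t2 q>

2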